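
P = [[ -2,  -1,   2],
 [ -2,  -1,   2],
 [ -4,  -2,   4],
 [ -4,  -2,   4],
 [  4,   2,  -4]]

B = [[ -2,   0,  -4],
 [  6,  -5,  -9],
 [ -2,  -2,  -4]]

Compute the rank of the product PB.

1

First compute PB:
[[ -6,   1,   9],
 [ -6,   1,   9],
 [-12,   2,  18],
 [-12,   2,  18],
 [ 12,  -2, -18]]
Now row reduce the product.
R2 ← R2 − R1: [0, 0, 0]
R3 ← R3 − (2)·R1: [0, 0, 0]
R4 ← R4 − (2)·R1: [0, 0, 0]
R5 ← R5 + (2)·R1: [0, 0, 0]
1 nonzero row, so rank(PB) = 1.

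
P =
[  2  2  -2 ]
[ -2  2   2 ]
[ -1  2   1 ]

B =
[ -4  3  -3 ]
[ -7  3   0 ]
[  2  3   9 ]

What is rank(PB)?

First compute PB:
[[-26,   6, -24],
 [ -2,   6,  24],
 [ -8,   6,  12]]
Now row reduce the product.
R2 ← R2 − (1/13)·R1: [0, 72/13, 336/13]
R3 ← R3 − (4/13)·R1: [0, 54/13, 252/13]
R3 ← R3 − (3/4)·R2: [0, 0, 0]
2 nonzero rows, so rank(PB) = 2.

2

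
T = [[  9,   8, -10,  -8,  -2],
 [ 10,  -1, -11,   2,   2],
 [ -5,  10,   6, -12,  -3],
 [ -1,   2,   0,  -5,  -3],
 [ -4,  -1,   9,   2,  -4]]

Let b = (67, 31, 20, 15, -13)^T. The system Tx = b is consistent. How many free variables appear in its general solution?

Row reduce the augmented matrix [T | b].
R2 ← R2 − (10/9)·R1: [0, -89/9, 1/9, 98/9, 38/9, -391/9]
R3 ← R3 + (5/9)·R1: [0, 130/9, 4/9, -148/9, -37/9, 515/9]
R4 ← R4 + (1/9)·R1: [0, 26/9, -10/9, -53/9, -29/9, 202/9]
R5 ← R5 + (4/9)·R1: [0, 23/9, 41/9, -14/9, -44/9, 151/9]
R3 ← R3 + (130/89)·R2: [0, 0, 54/89, -48/89, 183/89, -555/89]
R4 ← R4 + (26/89)·R2: [0, 0, -96/89, -241/89, -177/89, 868/89]
R5 ← R5 + (23/89)·R2: [0, 0, 408/89, 112/89, -338/89, 494/89]
R4 ← R4 + (16/9)·R3: [0, 0, 0, -11/3, 5/3, -4/3]
R5 ← R5 − (68/9)·R3: [0, 0, 0, 16/3, -58/3, 158/3]
R5 ← R5 + (16/11)·R4: [0, 0, 0, 0, -186/11, 558/11]
The echelon form has 5 nonzero rows, and every pivot lies in the first 5 columns, so rank(T) = rank([T|b]) = 5.
The system is consistent.
Free variables = (unknowns) − (rank) = 5 − 5 = 0.

0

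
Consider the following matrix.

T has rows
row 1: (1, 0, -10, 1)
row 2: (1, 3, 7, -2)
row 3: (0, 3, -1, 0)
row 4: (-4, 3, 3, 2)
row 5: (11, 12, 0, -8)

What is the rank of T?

3

Row reduce to echelon form.
R2 ← R2 − R1: [0, 3, 17, -3]
R4 ← R4 + (4)·R1: [0, 3, -37, 6]
R5 ← R5 − (11)·R1: [0, 12, 110, -19]
R3 ← R3 − R2: [0, 0, -18, 3]
R4 ← R4 − R2: [0, 0, -54, 9]
R5 ← R5 − (4)·R2: [0, 0, 42, -7]
R4 ← R4 − (3)·R3: [0, 0, 0, 0]
R5 ← R5 + (7/3)·R3: [0, 0, 0, 0]
Echelon form has 3 nonzero rows, so rank(T) = 3.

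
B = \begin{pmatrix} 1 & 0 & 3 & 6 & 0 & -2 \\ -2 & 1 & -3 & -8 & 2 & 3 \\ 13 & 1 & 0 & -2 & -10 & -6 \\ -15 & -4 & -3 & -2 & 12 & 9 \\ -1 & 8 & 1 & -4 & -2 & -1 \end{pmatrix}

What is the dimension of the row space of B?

Row reduce to echelon form.
R2 ← R2 + (2)·R1: [0, 1, 3, 4, 2, -1]
R3 ← R3 − (13)·R1: [0, 1, -39, -80, -10, 20]
R4 ← R4 + (15)·R1: [0, -4, 42, 88, 12, -21]
R5 ← R5 + R1: [0, 8, 4, 2, -2, -3]
R3 ← R3 − R2: [0, 0, -42, -84, -12, 21]
R4 ← R4 + (4)·R2: [0, 0, 54, 104, 20, -25]
R5 ← R5 − (8)·R2: [0, 0, -20, -30, -18, 5]
R4 ← R4 + (9/7)·R3: [0, 0, 0, -4, 32/7, 2]
R5 ← R5 − (10/21)·R3: [0, 0, 0, 10, -86/7, -5]
R5 ← R5 + (5/2)·R4: [0, 0, 0, 0, -6/7, 0]
Echelon form has 5 nonzero rows, so rank(B) = 5.
The row space has dimension equal to the rank: 5.

5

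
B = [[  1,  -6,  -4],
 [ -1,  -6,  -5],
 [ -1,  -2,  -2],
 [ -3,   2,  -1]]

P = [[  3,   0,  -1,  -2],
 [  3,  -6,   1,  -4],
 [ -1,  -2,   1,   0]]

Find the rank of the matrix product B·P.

First compute BP:
[[-11,  44, -11,  22],
 [-16,  46, -10,  26],
 [ -7,  16,  -3,  10],
 [ -2, -10,   4,  -2]]
Now row reduce the product.
R2 ← R2 − (16/11)·R1: [0, -18, 6, -6]
R3 ← R3 − (7/11)·R1: [0, -12, 4, -4]
R4 ← R4 − (2/11)·R1: [0, -18, 6, -6]
R3 ← R3 − (2/3)·R2: [0, 0, 0, 0]
R4 ← R4 − R2: [0, 0, 0, 0]
2 nonzero rows, so rank(BP) = 2.

2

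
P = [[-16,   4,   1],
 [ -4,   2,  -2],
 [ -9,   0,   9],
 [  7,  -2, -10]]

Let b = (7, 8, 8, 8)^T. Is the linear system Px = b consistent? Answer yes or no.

no

Row reduce the augmented matrix [P | b].
R2 ← R2 − (1/4)·R1: [0, 1, -9/4, 25/4]
R3 ← R3 − (9/16)·R1: [0, -9/4, 135/16, 65/16]
R4 ← R4 + (7/16)·R1: [0, -1/4, -153/16, 177/16]
R3 ← R3 + (9/4)·R2: [0, 0, 27/8, 145/8]
R4 ← R4 + (1/4)·R2: [0, 0, -81/8, 101/8]
R4 ← R4 + (3)·R3: [0, 0, 0, 67]
The echelon form has 4 nonzero rows; the last pivot sits in the augmented column, so rank(P) = 3 but rank([P|b]) = 4.
Since the ranks differ, the system is inconsistent.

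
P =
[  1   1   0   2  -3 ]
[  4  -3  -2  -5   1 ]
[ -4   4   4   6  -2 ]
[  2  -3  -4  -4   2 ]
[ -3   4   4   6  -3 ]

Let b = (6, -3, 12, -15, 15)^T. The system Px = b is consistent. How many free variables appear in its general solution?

2

Row reduce the augmented matrix [P | b].
R2 ← R2 − (4)·R1: [0, -7, -2, -13, 13, -27]
R3 ← R3 + (4)·R1: [0, 8, 4, 14, -14, 36]
R4 ← R4 − (2)·R1: [0, -5, -4, -8, 8, -27]
R5 ← R5 + (3)·R1: [0, 7, 4, 12, -12, 33]
R3 ← R3 + (8/7)·R2: [0, 0, 12/7, -6/7, 6/7, 36/7]
R4 ← R4 − (5/7)·R2: [0, 0, -18/7, 9/7, -9/7, -54/7]
R5 ← R5 + R2: [0, 0, 2, -1, 1, 6]
R4 ← R4 + (3/2)·R3: [0, 0, 0, 0, 0, 0]
R5 ← R5 − (7/6)·R3: [0, 0, 0, 0, 0, 0]
The echelon form has 3 nonzero rows, and every pivot lies in the first 5 columns, so rank(P) = rank([P|b]) = 3.
The system is consistent.
Free variables = (unknowns) − (rank) = 5 − 3 = 2.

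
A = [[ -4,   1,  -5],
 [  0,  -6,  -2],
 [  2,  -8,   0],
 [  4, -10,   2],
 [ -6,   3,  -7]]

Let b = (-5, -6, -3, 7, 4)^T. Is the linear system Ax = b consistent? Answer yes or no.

Row reduce the augmented matrix [A | b].
R3 ← R3 + (1/2)·R1: [0, -15/2, -5/2, -11/2]
R4 ← R4 + R1: [0, -9, -3, 2]
R5 ← R5 − (3/2)·R1: [0, 3/2, 1/2, 23/2]
R3 ← R3 − (5/4)·R2: [0, 0, 0, 2]
R4 ← R4 − (3/2)·R2: [0, 0, 0, 11]
R5 ← R5 + (1/4)·R2: [0, 0, 0, 10]
R4 ← R4 − (11/2)·R3: [0, 0, 0, 0]
R5 ← R5 − (5)·R3: [0, 0, 0, 0]
The echelon form has 3 nonzero rows; the last pivot sits in the augmented column, so rank(A) = 2 but rank([A|b]) = 3.
Since the ranks differ, the system is inconsistent.

no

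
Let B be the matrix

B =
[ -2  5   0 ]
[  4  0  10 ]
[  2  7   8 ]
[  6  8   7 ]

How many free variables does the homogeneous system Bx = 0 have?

0

Row reduce to echelon form.
R2 ← R2 + (2)·R1: [0, 10, 10]
R3 ← R3 + R1: [0, 12, 8]
R4 ← R4 + (3)·R1: [0, 23, 7]
R3 ← R3 − (6/5)·R2: [0, 0, -4]
R4 ← R4 − (23/10)·R2: [0, 0, -16]
R4 ← R4 − (4)·R3: [0, 0, 0]
3 nonzero rows, so rank(B) = 3.
B has 3 columns; by rank–nullity, nullity = 3 − 3 = 0.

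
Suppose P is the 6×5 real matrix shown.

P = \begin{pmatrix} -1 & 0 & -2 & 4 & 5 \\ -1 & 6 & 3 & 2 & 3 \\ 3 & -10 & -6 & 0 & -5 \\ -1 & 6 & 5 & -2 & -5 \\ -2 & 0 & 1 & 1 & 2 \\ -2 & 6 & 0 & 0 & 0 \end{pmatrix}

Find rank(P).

5

Row reduce to echelon form.
R2 ← R2 − R1: [0, 6, 5, -2, -2]
R3 ← R3 + (3)·R1: [0, -10, -12, 12, 10]
R4 ← R4 − R1: [0, 6, 7, -6, -10]
R5 ← R5 − (2)·R1: [0, 0, 5, -7, -8]
R6 ← R6 − (2)·R1: [0, 6, 4, -8, -10]
R3 ← R3 + (5/3)·R2: [0, 0, -11/3, 26/3, 20/3]
R4 ← R4 − R2: [0, 0, 2, -4, -8]
R6 ← R6 − R2: [0, 0, -1, -6, -8]
R4 ← R4 + (6/11)·R3: [0, 0, 0, 8/11, -48/11]
R5 ← R5 + (15/11)·R3: [0, 0, 0, 53/11, 12/11]
R6 ← R6 − (3/11)·R3: [0, 0, 0, -92/11, -108/11]
R5 ← R5 − (53/8)·R4: [0, 0, 0, 0, 30]
R6 ← R6 + (23/2)·R4: [0, 0, 0, 0, -60]
R6 ← R6 + (2)·R5: [0, 0, 0, 0, 0]
Echelon form has 5 nonzero rows, so rank(P) = 5.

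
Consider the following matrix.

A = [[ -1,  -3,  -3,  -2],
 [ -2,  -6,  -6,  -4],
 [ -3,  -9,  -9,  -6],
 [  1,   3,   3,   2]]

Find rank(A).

1

Row reduce to echelon form.
R2 ← R2 − (2)·R1: [0, 0, 0, 0]
R3 ← R3 − (3)·R1: [0, 0, 0, 0]
R4 ← R4 + R1: [0, 0, 0, 0]
Echelon form has 1 nonzero row, so rank(A) = 1.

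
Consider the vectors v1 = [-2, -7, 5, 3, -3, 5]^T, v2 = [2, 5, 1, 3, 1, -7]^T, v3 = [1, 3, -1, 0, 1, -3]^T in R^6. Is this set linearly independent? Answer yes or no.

no

Form the matrix with these vectors as rows and row reduce.
R2 ← R2 + R1: [0, -2, 6, 6, -2, -2]
R3 ← R3 + (1/2)·R1: [0, -1/2, 3/2, 3/2, -1/2, -1/2]
R3 ← R3 − (1/4)·R2: [0, 0, 0, 0, 0, 0]
2 nonzero rows, so the 3 vectors span a space of dimension 2.
Since 2 < 3, the vectors are linearly dependent.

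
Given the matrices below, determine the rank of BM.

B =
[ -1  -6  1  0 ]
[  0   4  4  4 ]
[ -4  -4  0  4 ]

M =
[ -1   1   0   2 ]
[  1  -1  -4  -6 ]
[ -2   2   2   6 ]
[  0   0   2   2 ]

First compute BM:
[[ -7,   7,  26,  40],
 [ -4,   4,   0,   8],
 [  0,   0,  24,  24]]
Now row reduce the product.
R2 ← R2 − (4/7)·R1: [0, 0, -104/7, -104/7]
R3 ← R3 + (21/13)·R2: [0, 0, 0, 0]
2 nonzero rows, so rank(BM) = 2.

2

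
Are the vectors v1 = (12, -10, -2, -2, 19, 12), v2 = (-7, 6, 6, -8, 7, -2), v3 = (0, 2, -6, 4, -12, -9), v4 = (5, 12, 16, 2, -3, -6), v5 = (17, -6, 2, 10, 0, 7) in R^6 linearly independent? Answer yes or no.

no

Form the matrix with these vectors as rows and row reduce.
R2 ← R2 + (7/12)·R1: [0, 1/6, 29/6, -55/6, 217/12, 5]
R4 ← R4 − (5/12)·R1: [0, 97/6, 101/6, 17/6, -131/12, -11]
R5 ← R5 − (17/12)·R1: [0, 49/6, 29/6, 77/6, -323/12, -10]
R3 ← R3 − (12)·R2: [0, 0, -64, 114, -229, -69]
R4 ← R4 − (97)·R2: [0, 0, -452, 892, -1765, -496]
R5 ← R5 − (49)·R2: [0, 0, -232, 462, -913, -255]
R4 ← R4 − (113/16)·R3: [0, 0, 0, 695/8, -2363/16, -139/16]
R5 ← R5 − (29/8)·R3: [0, 0, 0, 195/4, -663/8, -39/8]
R5 ← R5 − (78/139)·R4: [0, 0, 0, 0, 0, 0]
4 nonzero rows, so the 5 vectors span a space of dimension 4.
Since 4 < 5, the vectors are linearly dependent.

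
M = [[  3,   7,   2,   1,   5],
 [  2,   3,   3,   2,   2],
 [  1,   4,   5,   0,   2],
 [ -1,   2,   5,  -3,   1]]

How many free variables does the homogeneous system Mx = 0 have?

1

Row reduce to echelon form.
R2 ← R2 − (2/3)·R1: [0, -5/3, 5/3, 4/3, -4/3]
R3 ← R3 − (1/3)·R1: [0, 5/3, 13/3, -1/3, 1/3]
R4 ← R4 + (1/3)·R1: [0, 13/3, 17/3, -8/3, 8/3]
R3 ← R3 + R2: [0, 0, 6, 1, -1]
R4 ← R4 + (13/5)·R2: [0, 0, 10, 4/5, -4/5]
R4 ← R4 − (5/3)·R3: [0, 0, 0, -13/15, 13/15]
4 nonzero rows, so rank(M) = 4.
M has 5 columns; by rank–nullity, nullity = 5 − 4 = 1.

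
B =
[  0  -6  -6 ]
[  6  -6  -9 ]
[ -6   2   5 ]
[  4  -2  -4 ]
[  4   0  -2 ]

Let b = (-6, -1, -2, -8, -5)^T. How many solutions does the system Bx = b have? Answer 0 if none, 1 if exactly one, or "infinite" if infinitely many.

0

Row reduce the augmented matrix [B | b].
Swap R1 ↔ R2
R3 ← R3 + R1: [0, -4, -4, -3]
R4 ← R4 − (2/3)·R1: [0, 2, 2, -22/3]
R5 ← R5 − (2/3)·R1: [0, 4, 4, -13/3]
R3 ← R3 − (2/3)·R2: [0, 0, 0, 1]
R4 ← R4 + (1/3)·R2: [0, 0, 0, -28/3]
R5 ← R5 + (2/3)·R2: [0, 0, 0, -25/3]
R4 ← R4 + (28/3)·R3: [0, 0, 0, 0]
R5 ← R5 + (25/3)·R3: [0, 0, 0, 0]
The echelon form has 3 nonzero rows; the last pivot sits in the augmented column, so rank(B) = 2 but rank([B|b]) = 3.
Since the ranks differ, the system is inconsistent.
It has no solutions.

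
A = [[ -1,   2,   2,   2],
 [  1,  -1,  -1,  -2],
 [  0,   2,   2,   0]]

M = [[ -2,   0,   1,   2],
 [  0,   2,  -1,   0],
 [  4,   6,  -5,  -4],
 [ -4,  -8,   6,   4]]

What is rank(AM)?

First compute AM:
[[  2,   0,  -1,  -2],
 [  2,   8,  -5,  -2],
 [  8,  16, -12,  -8]]
Now row reduce the product.
R2 ← R2 − R1: [0, 8, -4, 0]
R3 ← R3 − (4)·R1: [0, 16, -8, 0]
R3 ← R3 − (2)·R2: [0, 0, 0, 0]
2 nonzero rows, so rank(AM) = 2.

2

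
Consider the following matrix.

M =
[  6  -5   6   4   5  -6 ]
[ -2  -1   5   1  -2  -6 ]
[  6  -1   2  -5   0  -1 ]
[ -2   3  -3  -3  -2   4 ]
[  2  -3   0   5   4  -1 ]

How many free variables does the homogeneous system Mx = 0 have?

2

Row reduce to echelon form.
R2 ← R2 + (1/3)·R1: [0, -8/3, 7, 7/3, -1/3, -8]
R3 ← R3 − R1: [0, 4, -4, -9, -5, 5]
R4 ← R4 + (1/3)·R1: [0, 4/3, -1, -5/3, -1/3, 2]
R5 ← R5 − (1/3)·R1: [0, -4/3, -2, 11/3, 7/3, 1]
R3 ← R3 + (3/2)·R2: [0, 0, 13/2, -11/2, -11/2, -7]
R4 ← R4 + (1/2)·R2: [0, 0, 5/2, -1/2, -1/2, -2]
R5 ← R5 − (1/2)·R2: [0, 0, -11/2, 5/2, 5/2, 5]
R4 ← R4 − (5/13)·R3: [0, 0, 0, 21/13, 21/13, 9/13]
R5 ← R5 + (11/13)·R3: [0, 0, 0, -28/13, -28/13, -12/13]
R5 ← R5 + (4/3)·R4: [0, 0, 0, 0, 0, 0]
4 nonzero rows, so rank(M) = 4.
M has 6 columns; by rank–nullity, nullity = 6 − 4 = 2.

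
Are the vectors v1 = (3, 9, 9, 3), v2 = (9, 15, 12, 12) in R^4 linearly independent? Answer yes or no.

yes

Form the matrix with these vectors as rows and row reduce.
R2 ← R2 − (3)·R1: [0, -12, -15, 3]
2 nonzero rows, so the 2 vectors span a space of dimension 2.
Since 2 = 2, the vectors are linearly independent.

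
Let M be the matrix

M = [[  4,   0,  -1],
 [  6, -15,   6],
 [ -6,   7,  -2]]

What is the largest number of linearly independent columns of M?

Row reduce to echelon form.
R2 ← R2 − (3/2)·R1: [0, -15, 15/2]
R3 ← R3 + (3/2)·R1: [0, 7, -7/2]
R3 ← R3 + (7/15)·R2: [0, 0, 0]
Echelon form has 2 nonzero rows, so rank(M) = 2.
The rank gives the maximum number of linearly independent columns: 2.

2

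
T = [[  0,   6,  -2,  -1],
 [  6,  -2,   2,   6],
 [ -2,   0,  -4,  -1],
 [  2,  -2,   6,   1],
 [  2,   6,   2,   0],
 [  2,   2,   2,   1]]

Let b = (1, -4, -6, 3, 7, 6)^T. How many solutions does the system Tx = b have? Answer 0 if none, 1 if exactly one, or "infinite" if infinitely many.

Row reduce the augmented matrix [T | b].
Swap R1 ↔ R2
R3 ← R3 + (1/3)·R1: [0, -2/3, -10/3, 1, -22/3]
R4 ← R4 − (1/3)·R1: [0, -4/3, 16/3, -1, 13/3]
R5 ← R5 − (1/3)·R1: [0, 20/3, 4/3, -2, 25/3]
R6 ← R6 − (1/3)·R1: [0, 8/3, 4/3, -1, 22/3]
R3 ← R3 + (1/9)·R2: [0, 0, -32/9, 8/9, -65/9]
R4 ← R4 + (2/9)·R2: [0, 0, 44/9, -11/9, 41/9]
R5 ← R5 − (10/9)·R2: [0, 0, 32/9, -8/9, 65/9]
R6 ← R6 − (4/9)·R2: [0, 0, 20/9, -5/9, 62/9]
R4 ← R4 + (11/8)·R3: [0, 0, 0, 0, -43/8]
R5 ← R5 + R3: [0, 0, 0, 0, 0]
R6 ← R6 + (5/8)·R3: [0, 0, 0, 0, 19/8]
R6 ← R6 + (19/43)·R4: [0, 0, 0, 0, 0]
The echelon form has 4 nonzero rows; the last pivot sits in the augmented column, so rank(T) = 3 but rank([T|b]) = 4.
Since the ranks differ, the system is inconsistent.
It has no solutions.

0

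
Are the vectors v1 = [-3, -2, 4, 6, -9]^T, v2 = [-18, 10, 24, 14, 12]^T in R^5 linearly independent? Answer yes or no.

Form the matrix with these vectors as rows and row reduce.
R2 ← R2 − (6)·R1: [0, 22, 0, -22, 66]
2 nonzero rows, so the 2 vectors span a space of dimension 2.
Since 2 = 2, the vectors are linearly independent.

yes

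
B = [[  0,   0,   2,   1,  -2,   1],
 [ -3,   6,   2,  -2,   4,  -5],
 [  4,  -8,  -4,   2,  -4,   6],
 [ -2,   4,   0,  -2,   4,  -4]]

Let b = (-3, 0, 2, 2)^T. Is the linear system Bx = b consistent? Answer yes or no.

yes

Row reduce the augmented matrix [B | b].
Swap R1 ↔ R2
R3 ← R3 + (4/3)·R1: [0, 0, -4/3, -2/3, 4/3, -2/3, 2]
R4 ← R4 − (2/3)·R1: [0, 0, -4/3, -2/3, 4/3, -2/3, 2]
R3 ← R3 + (2/3)·R2: [0, 0, 0, 0, 0, 0, 0]
R4 ← R4 + (2/3)·R2: [0, 0, 0, 0, 0, 0, 0]
The echelon form has 2 nonzero rows, and every pivot lies in the first 6 columns, so rank(B) = rank([B|b]) = 2.
The system is consistent.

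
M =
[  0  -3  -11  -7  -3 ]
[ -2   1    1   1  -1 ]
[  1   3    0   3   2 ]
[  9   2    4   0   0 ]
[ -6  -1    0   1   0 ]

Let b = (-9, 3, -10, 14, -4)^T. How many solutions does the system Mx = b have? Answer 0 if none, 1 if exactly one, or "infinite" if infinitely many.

infinite

Row reduce the augmented matrix [M | b].
Swap R1 ↔ R2
R3 ← R3 + (1/2)·R1: [0, 7/2, 1/2, 7/2, 3/2, -17/2]
R4 ← R4 + (9/2)·R1: [0, 13/2, 17/2, 9/2, -9/2, 55/2]
R5 ← R5 − (3)·R1: [0, -4, -3, -2, 3, -13]
R3 ← R3 + (7/6)·R2: [0, 0, -37/3, -14/3, -2, -19]
R4 ← R4 + (13/6)·R2: [0, 0, -46/3, -32/3, -11, 8]
R5 ← R5 − (4/3)·R2: [0, 0, 35/3, 22/3, 7, -1]
R4 ← R4 − (46/37)·R3: [0, 0, 0, -180/37, -315/37, 1170/37]
R5 ← R5 + (35/37)·R3: [0, 0, 0, 108/37, 189/37, -702/37]
R5 ← R5 + (3/5)·R4: [0, 0, 0, 0, 0, 0]
The echelon form has 4 nonzero rows, and every pivot lies in the first 5 columns, so rank(M) = rank([M|b]) = 4.
The system is consistent.
rank = 4 < 5 unknowns, so there are infinitely many solutions.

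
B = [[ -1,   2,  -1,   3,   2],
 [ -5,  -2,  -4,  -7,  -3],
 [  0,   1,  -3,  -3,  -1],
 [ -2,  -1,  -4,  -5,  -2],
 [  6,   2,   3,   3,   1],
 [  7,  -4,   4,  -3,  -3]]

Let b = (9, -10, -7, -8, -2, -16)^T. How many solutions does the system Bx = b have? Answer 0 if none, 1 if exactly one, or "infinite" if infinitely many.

Row reduce the augmented matrix [B | b].
R2 ← R2 − (5)·R1: [0, -12, 1, -22, -13, -55]
R4 ← R4 − (2)·R1: [0, -5, -2, -11, -6, -26]
R5 ← R5 + (6)·R1: [0, 14, -3, 21, 13, 52]
R6 ← R6 + (7)·R1: [0, 10, -3, 18, 11, 47]
R3 ← R3 + (1/12)·R2: [0, 0, -35/12, -29/6, -25/12, -139/12]
R4 ← R4 − (5/12)·R2: [0, 0, -29/12, -11/6, -7/12, -37/12]
R5 ← R5 + (7/6)·R2: [0, 0, -11/6, -14/3, -13/6, -73/6]
R6 ← R6 + (5/6)·R2: [0, 0, -13/6, -1/3, 1/6, 7/6]
R4 ← R4 − (29/35)·R3: [0, 0, 0, 76/35, 8/7, 228/35]
R5 ← R5 − (22/35)·R3: [0, 0, 0, -57/35, -6/7, -171/35]
R6 ← R6 − (26/35)·R3: [0, 0, 0, 114/35, 12/7, 342/35]
R5 ← R5 + (3/4)·R4: [0, 0, 0, 0, 0, 0]
R6 ← R6 − (3/2)·R4: [0, 0, 0, 0, 0, 0]
The echelon form has 4 nonzero rows, and every pivot lies in the first 5 columns, so rank(B) = rank([B|b]) = 4.
The system is consistent.
rank = 4 < 5 unknowns, so there are infinitely many solutions.

infinite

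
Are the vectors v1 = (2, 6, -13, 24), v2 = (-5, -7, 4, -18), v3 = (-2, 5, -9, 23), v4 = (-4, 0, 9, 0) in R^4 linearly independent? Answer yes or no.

Form the matrix with these vectors as rows and row reduce.
R2 ← R2 + (5/2)·R1: [0, 8, -57/2, 42]
R3 ← R3 + R1: [0, 11, -22, 47]
R4 ← R4 + (2)·R1: [0, 12, -17, 48]
R3 ← R3 − (11/8)·R2: [0, 0, 275/16, -43/4]
R4 ← R4 − (3/2)·R2: [0, 0, 103/4, -15]
R4 ← R4 − (412/275)·R3: [0, 0, 0, 304/275]
4 nonzero rows, so the 4 vectors span a space of dimension 4.
Since 4 = 4, the vectors are linearly independent.

yes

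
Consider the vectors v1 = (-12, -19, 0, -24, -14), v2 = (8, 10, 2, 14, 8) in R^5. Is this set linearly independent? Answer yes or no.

Form the matrix with these vectors as rows and row reduce.
R2 ← R2 + (2/3)·R1: [0, -8/3, 2, -2, -4/3]
2 nonzero rows, so the 2 vectors span a space of dimension 2.
Since 2 = 2, the vectors are linearly independent.

yes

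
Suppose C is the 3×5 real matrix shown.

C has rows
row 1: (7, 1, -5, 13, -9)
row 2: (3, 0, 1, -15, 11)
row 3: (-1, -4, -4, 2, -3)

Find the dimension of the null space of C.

Row reduce to echelon form.
R2 ← R2 − (3/7)·R1: [0, -3/7, 22/7, -144/7, 104/7]
R3 ← R3 + (1/7)·R1: [0, -27/7, -33/7, 27/7, -30/7]
R3 ← R3 − (9)·R2: [0, 0, -33, 189, -138]
3 nonzero rows, so rank(C) = 3.
C has 5 columns; by rank–nullity, nullity = 5 − 3 = 2.

2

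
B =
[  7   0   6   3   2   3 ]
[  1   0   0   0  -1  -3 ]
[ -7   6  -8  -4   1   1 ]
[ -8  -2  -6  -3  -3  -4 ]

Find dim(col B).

Row reduce to echelon form.
R2 ← R2 − (1/7)·R1: [0, 0, -6/7, -3/7, -9/7, -24/7]
R3 ← R3 + R1: [0, 6, -2, -1, 3, 4]
R4 ← R4 + (8/7)·R1: [0, -2, 6/7, 3/7, -5/7, -4/7]
Swap R2 ↔ R3
R4 ← R4 + (1/3)·R2: [0, 0, 4/21, 2/21, 2/7, 16/21]
R4 ← R4 + (2/9)·R3: [0, 0, 0, 0, 0, 0]
Echelon form has 3 nonzero rows, so rank(B) = 3.
The column space has dimension equal to the rank: 3.

3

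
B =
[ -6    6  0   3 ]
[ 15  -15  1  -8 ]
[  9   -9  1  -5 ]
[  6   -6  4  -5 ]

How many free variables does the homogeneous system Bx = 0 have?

Row reduce to echelon form.
R2 ← R2 + (5/2)·R1: [0, 0, 1, -1/2]
R3 ← R3 + (3/2)·R1: [0, 0, 1, -1/2]
R4 ← R4 + R1: [0, 0, 4, -2]
R3 ← R3 − R2: [0, 0, 0, 0]
R4 ← R4 − (4)·R2: [0, 0, 0, 0]
2 nonzero rows, so rank(B) = 2.
B has 4 columns; by rank–nullity, nullity = 4 − 2 = 2.

2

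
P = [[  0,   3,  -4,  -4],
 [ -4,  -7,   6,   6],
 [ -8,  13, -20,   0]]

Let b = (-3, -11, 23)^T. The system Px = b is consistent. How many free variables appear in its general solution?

1

Row reduce the augmented matrix [P | b].
Swap R1 ↔ R2
R3 ← R3 − (2)·R1: [0, 27, -32, -12, 45]
R3 ← R3 − (9)·R2: [0, 0, 4, 24, 72]
The echelon form has 3 nonzero rows, and every pivot lies in the first 4 columns, so rank(P) = rank([P|b]) = 3.
The system is consistent.
Free variables = (unknowns) − (rank) = 4 − 3 = 1.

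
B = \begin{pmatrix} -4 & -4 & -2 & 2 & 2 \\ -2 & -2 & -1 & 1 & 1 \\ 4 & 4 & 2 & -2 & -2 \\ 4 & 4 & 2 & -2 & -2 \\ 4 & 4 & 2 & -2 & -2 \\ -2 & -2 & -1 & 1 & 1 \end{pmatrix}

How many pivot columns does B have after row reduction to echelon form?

Row reduce to echelon form.
R2 ← R2 − (1/2)·R1: [0, 0, 0, 0, 0]
R3 ← R3 + R1: [0, 0, 0, 0, 0]
R4 ← R4 + R1: [0, 0, 0, 0, 0]
R5 ← R5 + R1: [0, 0, 0, 0, 0]
R6 ← R6 − (1/2)·R1: [0, 0, 0, 0, 0]
Echelon form has 1 nonzero row, so rank(B) = 1.
Each nonzero row contributes one pivot column: 1 pivot columns.

1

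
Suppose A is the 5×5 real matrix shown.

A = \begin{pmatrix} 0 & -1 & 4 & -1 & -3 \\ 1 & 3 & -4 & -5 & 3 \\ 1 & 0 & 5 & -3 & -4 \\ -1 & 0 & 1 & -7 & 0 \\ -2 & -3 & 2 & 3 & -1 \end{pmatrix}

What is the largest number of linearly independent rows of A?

Row reduce to echelon form.
Swap R1 ↔ R2
R3 ← R3 − R1: [0, -3, 9, 2, -7]
R4 ← R4 + R1: [0, 3, -3, -12, 3]
R5 ← R5 + (2)·R1: [0, 3, -6, -7, 5]
R3 ← R3 − (3)·R2: [0, 0, -3, 5, 2]
R4 ← R4 + (3)·R2: [0, 0, 9, -15, -6]
R5 ← R5 + (3)·R2: [0, 0, 6, -10, -4]
R4 ← R4 + (3)·R3: [0, 0, 0, 0, 0]
R5 ← R5 + (2)·R3: [0, 0, 0, 0, 0]
Echelon form has 3 nonzero rows, so rank(A) = 3.
The rank gives the maximum number of linearly independent rows: 3.

3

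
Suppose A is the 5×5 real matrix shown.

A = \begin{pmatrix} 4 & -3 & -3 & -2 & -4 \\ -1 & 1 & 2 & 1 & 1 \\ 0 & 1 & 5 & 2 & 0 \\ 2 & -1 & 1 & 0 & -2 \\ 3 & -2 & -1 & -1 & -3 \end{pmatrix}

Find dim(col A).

Row reduce to echelon form.
R2 ← R2 + (1/4)·R1: [0, 1/4, 5/4, 1/2, 0]
R4 ← R4 − (1/2)·R1: [0, 1/2, 5/2, 1, 0]
R5 ← R5 − (3/4)·R1: [0, 1/4, 5/4, 1/2, 0]
R3 ← R3 − (4)·R2: [0, 0, 0, 0, 0]
R4 ← R4 − (2)·R2: [0, 0, 0, 0, 0]
R5 ← R5 − R2: [0, 0, 0, 0, 0]
Echelon form has 2 nonzero rows, so rank(A) = 2.
The column space has dimension equal to the rank: 2.

2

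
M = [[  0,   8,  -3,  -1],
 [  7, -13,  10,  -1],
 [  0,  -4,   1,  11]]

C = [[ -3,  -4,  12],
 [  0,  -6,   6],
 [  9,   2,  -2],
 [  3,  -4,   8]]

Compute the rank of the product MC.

First compute MC:
[[-30, -50,  46],
 [ 66,  74, -22],
 [ 42, -18,  62]]
Now row reduce the product.
R2 ← R2 + (11/5)·R1: [0, -36, 396/5]
R3 ← R3 + (7/5)·R1: [0, -88, 632/5]
R3 ← R3 − (22/9)·R2: [0, 0, -336/5]
3 nonzero rows, so rank(MC) = 3.

3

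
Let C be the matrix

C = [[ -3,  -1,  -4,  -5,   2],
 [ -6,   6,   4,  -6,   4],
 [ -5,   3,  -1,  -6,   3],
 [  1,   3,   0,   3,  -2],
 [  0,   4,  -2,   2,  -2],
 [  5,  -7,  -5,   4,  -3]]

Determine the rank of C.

3

Row reduce to echelon form.
R2 ← R2 − (2)·R1: [0, 8, 12, 4, 0]
R3 ← R3 − (5/3)·R1: [0, 14/3, 17/3, 7/3, -1/3]
R4 ← R4 + (1/3)·R1: [0, 8/3, -4/3, 4/3, -4/3]
R6 ← R6 + (5/3)·R1: [0, -26/3, -35/3, -13/3, 1/3]
R3 ← R3 − (7/12)·R2: [0, 0, -4/3, 0, -1/3]
R4 ← R4 − (1/3)·R2: [0, 0, -16/3, 0, -4/3]
R5 ← R5 − (1/2)·R2: [0, 0, -8, 0, -2]
R6 ← R6 + (13/12)·R2: [0, 0, 4/3, 0, 1/3]
R4 ← R4 − (4)·R3: [0, 0, 0, 0, 0]
R5 ← R5 − (6)·R3: [0, 0, 0, 0, 0]
R6 ← R6 + R3: [0, 0, 0, 0, 0]
Echelon form has 3 nonzero rows, so rank(C) = 3.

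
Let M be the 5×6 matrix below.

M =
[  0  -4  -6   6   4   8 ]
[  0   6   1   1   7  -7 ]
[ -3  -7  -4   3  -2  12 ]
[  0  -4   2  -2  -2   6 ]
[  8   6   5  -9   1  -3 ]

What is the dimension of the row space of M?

5

Row reduce to echelon form.
Swap R1 ↔ R3
R5 ← R5 + (8/3)·R1: [0, -38/3, -17/3, -1, -13/3, 29]
R3 ← R3 + (2/3)·R2: [0, 0, -16/3, 20/3, 26/3, 10/3]
R4 ← R4 + (2/3)·R2: [0, 0, 8/3, -4/3, 8/3, 4/3]
R5 ← R5 + (19/9)·R2: [0, 0, -32/9, 10/9, 94/9, 128/9]
R4 ← R4 + (1/2)·R3: [0, 0, 0, 2, 7, 3]
R5 ← R5 − (2/3)·R3: [0, 0, 0, -10/3, 14/3, 12]
R5 ← R5 + (5/3)·R4: [0, 0, 0, 0, 49/3, 17]
Echelon form has 5 nonzero rows, so rank(M) = 5.
The row space has dimension equal to the rank: 5.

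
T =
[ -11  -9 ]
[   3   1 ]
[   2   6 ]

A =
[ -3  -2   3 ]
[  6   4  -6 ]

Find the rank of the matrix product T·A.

1

First compute TA:
[[-21, -14,  21],
 [ -3,  -2,   3],
 [ 30,  20, -30]]
Now row reduce the product.
R2 ← R2 − (1/7)·R1: [0, 0, 0]
R3 ← R3 + (10/7)·R1: [0, 0, 0]
1 nonzero row, so rank(TA) = 1.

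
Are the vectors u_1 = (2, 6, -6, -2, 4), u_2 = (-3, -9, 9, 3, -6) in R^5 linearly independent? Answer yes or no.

Form the matrix with these vectors as rows and row reduce.
R2 ← R2 + (3/2)·R1: [0, 0, 0, 0, 0]
1 nonzero row, so the 2 vectors span a space of dimension 1.
Since 1 < 2, the vectors are linearly dependent.

no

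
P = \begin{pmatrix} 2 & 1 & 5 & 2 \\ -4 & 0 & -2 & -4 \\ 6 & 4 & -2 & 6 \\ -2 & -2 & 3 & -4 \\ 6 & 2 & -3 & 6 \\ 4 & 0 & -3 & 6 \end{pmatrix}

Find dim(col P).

4

Row reduce to echelon form.
R2 ← R2 + (2)·R1: [0, 2, 8, 0]
R3 ← R3 − (3)·R1: [0, 1, -17, 0]
R4 ← R4 + R1: [0, -1, 8, -2]
R5 ← R5 − (3)·R1: [0, -1, -18, 0]
R6 ← R6 − (2)·R1: [0, -2, -13, 2]
R3 ← R3 − (1/2)·R2: [0, 0, -21, 0]
R4 ← R4 + (1/2)·R2: [0, 0, 12, -2]
R5 ← R5 + (1/2)·R2: [0, 0, -14, 0]
R6 ← R6 + R2: [0, 0, -5, 2]
R4 ← R4 + (4/7)·R3: [0, 0, 0, -2]
R5 ← R5 − (2/3)·R3: [0, 0, 0, 0]
R6 ← R6 − (5/21)·R3: [0, 0, 0, 2]
R6 ← R6 + R4: [0, 0, 0, 0]
Echelon form has 4 nonzero rows, so rank(P) = 4.
The column space has dimension equal to the rank: 4.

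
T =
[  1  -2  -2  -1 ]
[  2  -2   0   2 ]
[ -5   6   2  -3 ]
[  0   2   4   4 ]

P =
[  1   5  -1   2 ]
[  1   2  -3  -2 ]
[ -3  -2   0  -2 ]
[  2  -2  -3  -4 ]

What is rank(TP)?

First compute TP:
[[  3,   7,   8,  14],
 [  4,   2,  -2,   0],
 [-11, -11,  -4, -14],
 [ -2, -12, -18, -28]]
Now row reduce the product.
R2 ← R2 − (4/3)·R1: [0, -22/3, -38/3, -56/3]
R3 ← R3 + (11/3)·R1: [0, 44/3, 76/3, 112/3]
R4 ← R4 + (2/3)·R1: [0, -22/3, -38/3, -56/3]
R3 ← R3 + (2)·R2: [0, 0, 0, 0]
R4 ← R4 − R2: [0, 0, 0, 0]
2 nonzero rows, so rank(TP) = 2.

2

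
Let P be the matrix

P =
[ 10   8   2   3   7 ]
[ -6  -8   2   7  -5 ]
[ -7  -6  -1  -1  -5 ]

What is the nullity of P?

Row reduce to echelon form.
R2 ← R2 + (3/5)·R1: [0, -16/5, 16/5, 44/5, -4/5]
R3 ← R3 + (7/10)·R1: [0, -2/5, 2/5, 11/10, -1/10]
R3 ← R3 − (1/8)·R2: [0, 0, 0, 0, 0]
2 nonzero rows, so rank(P) = 2.
P has 5 columns; by rank–nullity, nullity = 5 − 2 = 3.

3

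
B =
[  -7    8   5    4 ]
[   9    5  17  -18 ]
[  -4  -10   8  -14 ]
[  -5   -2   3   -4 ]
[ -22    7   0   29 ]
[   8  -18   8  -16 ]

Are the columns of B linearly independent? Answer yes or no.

Row reduce B to echelon form.
R2 ← R2 + (9/7)·R1: [0, 107/7, 164/7, -90/7]
R3 ← R3 − (4/7)·R1: [0, -102/7, 36/7, -114/7]
R4 ← R4 − (5/7)·R1: [0, -54/7, -4/7, -48/7]
R5 ← R5 − (22/7)·R1: [0, -127/7, -110/7, 115/7]
R6 ← R6 + (8/7)·R1: [0, -62/7, 96/7, -80/7]
R3 ← R3 + (102/107)·R2: [0, 0, 2940/107, -3054/107]
R4 ← R4 + (54/107)·R2: [0, 0, 1204/107, -1428/107]
R5 ← R5 + (127/107)·R2: [0, 0, 1294/107, 125/107]
R6 ← R6 + (62/107)·R2: [0, 0, 2920/107, -2020/107]
R4 ← R4 − (43/105)·R3: [0, 0, 0, -58/35]
R5 ← R5 − (647/1470)·R3: [0, 0, 0, 3364/245]
R6 ← R6 − (146/147)·R3: [0, 0, 0, 464/49]
R5 ← R5 + (58/7)·R4: [0, 0, 0, 0]
R6 ← R6 + (40/7)·R4: [0, 0, 0, 0]
4 pivots among 4 columns.
Every column is a pivot column, so the columns are linearly independent.

yes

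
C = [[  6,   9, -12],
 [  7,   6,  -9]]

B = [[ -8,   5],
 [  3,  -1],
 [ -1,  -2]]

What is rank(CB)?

2

First compute CB:
[[ -9,  45],
 [-29,  47]]
Now row reduce the product.
R2 ← R2 − (29/9)·R1: [0, -98]
2 nonzero rows, so rank(CB) = 2.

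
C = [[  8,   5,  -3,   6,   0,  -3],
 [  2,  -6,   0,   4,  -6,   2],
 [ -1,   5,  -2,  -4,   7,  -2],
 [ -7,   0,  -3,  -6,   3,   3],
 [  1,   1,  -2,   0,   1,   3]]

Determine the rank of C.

5

Row reduce to echelon form.
R2 ← R2 − (1/4)·R1: [0, -29/4, 3/4, 5/2, -6, 11/4]
R3 ← R3 + (1/8)·R1: [0, 45/8, -19/8, -13/4, 7, -19/8]
R4 ← R4 + (7/8)·R1: [0, 35/8, -45/8, -3/4, 3, 3/8]
R5 ← R5 − (1/8)·R1: [0, 3/8, -13/8, -3/4, 1, 27/8]
R3 ← R3 + (45/58)·R2: [0, 0, -52/29, -38/29, 68/29, -7/29]
R4 ← R4 + (35/58)·R2: [0, 0, -150/29, 22/29, -18/29, 59/29]
R5 ← R5 + (3/58)·R2: [0, 0, -46/29, -18/29, 20/29, 102/29]
R4 ← R4 − (75/26)·R3: [0, 0, 0, 59/13, -96/13, 71/26]
R5 ← R5 − (23/26)·R3: [0, 0, 0, 7/13, -18/13, 97/26]
R5 ← R5 − (7/59)·R4: [0, 0, 0, 0, -30/59, 201/59]
Echelon form has 5 nonzero rows, so rank(C) = 5.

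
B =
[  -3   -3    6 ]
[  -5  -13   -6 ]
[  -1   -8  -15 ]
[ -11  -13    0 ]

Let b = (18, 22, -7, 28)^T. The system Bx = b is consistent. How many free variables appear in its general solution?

Row reduce the augmented matrix [B | b].
R2 ← R2 − (5/3)·R1: [0, -8, -16, -8]
R3 ← R3 − (1/3)·R1: [0, -7, -17, -13]
R4 ← R4 − (11/3)·R1: [0, -2, -22, -38]
R3 ← R3 − (7/8)·R2: [0, 0, -3, -6]
R4 ← R4 − (1/4)·R2: [0, 0, -18, -36]
R4 ← R4 − (6)·R3: [0, 0, 0, 0]
The echelon form has 3 nonzero rows, and every pivot lies in the first 3 columns, so rank(B) = rank([B|b]) = 3.
The system is consistent.
Free variables = (unknowns) − (rank) = 3 − 3 = 0.

0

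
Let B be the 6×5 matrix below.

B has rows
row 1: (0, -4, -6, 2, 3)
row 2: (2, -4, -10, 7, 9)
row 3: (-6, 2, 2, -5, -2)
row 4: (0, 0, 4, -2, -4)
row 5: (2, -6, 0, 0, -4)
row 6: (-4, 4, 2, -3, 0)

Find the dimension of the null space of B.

Row reduce to echelon form.
Swap R1 ↔ R2
R3 ← R3 + (3)·R1: [0, -10, -28, 16, 25]
R5 ← R5 − R1: [0, -2, 10, -7, -13]
R6 ← R6 + (2)·R1: [0, -4, -18, 11, 18]
R3 ← R3 − (5/2)·R2: [0, 0, -13, 11, 35/2]
R5 ← R5 − (1/2)·R2: [0, 0, 13, -8, -29/2]
R6 ← R6 − R2: [0, 0, -12, 9, 15]
R4 ← R4 + (4/13)·R3: [0, 0, 0, 18/13, 18/13]
R5 ← R5 + R3: [0, 0, 0, 3, 3]
R6 ← R6 − (12/13)·R3: [0, 0, 0, -15/13, -15/13]
R5 ← R5 − (13/6)·R4: [0, 0, 0, 0, 0]
R6 ← R6 + (5/6)·R4: [0, 0, 0, 0, 0]
4 nonzero rows, so rank(B) = 4.
B has 5 columns; by rank–nullity, nullity = 5 − 4 = 1.

1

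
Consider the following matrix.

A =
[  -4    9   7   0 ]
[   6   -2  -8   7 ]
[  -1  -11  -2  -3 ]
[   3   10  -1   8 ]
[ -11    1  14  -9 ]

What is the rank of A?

4

Row reduce to echelon form.
R2 ← R2 + (3/2)·R1: [0, 23/2, 5/2, 7]
R3 ← R3 − (1/4)·R1: [0, -53/4, -15/4, -3]
R4 ← R4 + (3/4)·R1: [0, 67/4, 17/4, 8]
R5 ← R5 − (11/4)·R1: [0, -95/4, -21/4, -9]
R3 ← R3 + (53/46)·R2: [0, 0, -20/23, 233/46]
R4 ← R4 − (67/46)·R2: [0, 0, 14/23, -101/46]
R5 ← R5 + (95/46)·R2: [0, 0, -2/23, 251/46]
R4 ← R4 + (7/10)·R3: [0, 0, 0, 27/20]
R5 ← R5 − (1/10)·R3: [0, 0, 0, 99/20]
R5 ← R5 − (11/3)·R4: [0, 0, 0, 0]
Echelon form has 4 nonzero rows, so rank(A) = 4.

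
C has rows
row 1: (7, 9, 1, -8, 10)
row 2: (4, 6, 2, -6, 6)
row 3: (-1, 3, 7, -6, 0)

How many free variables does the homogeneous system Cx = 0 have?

Row reduce to echelon form.
R2 ← R2 − (4/7)·R1: [0, 6/7, 10/7, -10/7, 2/7]
R3 ← R3 + (1/7)·R1: [0, 30/7, 50/7, -50/7, 10/7]
R3 ← R3 − (5)·R2: [0, 0, 0, 0, 0]
2 nonzero rows, so rank(C) = 2.
C has 5 columns; by rank–nullity, nullity = 5 − 2 = 3.

3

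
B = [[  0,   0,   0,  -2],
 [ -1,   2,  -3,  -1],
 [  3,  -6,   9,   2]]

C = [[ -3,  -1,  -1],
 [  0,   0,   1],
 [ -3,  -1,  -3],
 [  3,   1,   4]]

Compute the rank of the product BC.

2

First compute BC:
[[ -6,  -2,  -8],
 [  9,   3,   8],
 [-30, -10, -28]]
Now row reduce the product.
R2 ← R2 + (3/2)·R1: [0, 0, -4]
R3 ← R3 − (5)·R1: [0, 0, 12]
R3 ← R3 + (3)·R2: [0, 0, 0]
2 nonzero rows, so rank(BC) = 2.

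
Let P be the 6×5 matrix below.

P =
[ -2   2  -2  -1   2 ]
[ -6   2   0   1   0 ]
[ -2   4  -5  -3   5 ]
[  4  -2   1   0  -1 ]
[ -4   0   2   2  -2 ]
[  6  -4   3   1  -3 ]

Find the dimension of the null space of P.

Row reduce to echelon form.
R2 ← R2 − (3)·R1: [0, -4, 6, 4, -6]
R3 ← R3 − R1: [0, 2, -3, -2, 3]
R4 ← R4 + (2)·R1: [0, 2, -3, -2, 3]
R5 ← R5 − (2)·R1: [0, -4, 6, 4, -6]
R6 ← R6 + (3)·R1: [0, 2, -3, -2, 3]
R3 ← R3 + (1/2)·R2: [0, 0, 0, 0, 0]
R4 ← R4 + (1/2)·R2: [0, 0, 0, 0, 0]
R5 ← R5 − R2: [0, 0, 0, 0, 0]
R6 ← R6 + (1/2)·R2: [0, 0, 0, 0, 0]
2 nonzero rows, so rank(P) = 2.
P has 5 columns; by rank–nullity, nullity = 5 − 2 = 3.

3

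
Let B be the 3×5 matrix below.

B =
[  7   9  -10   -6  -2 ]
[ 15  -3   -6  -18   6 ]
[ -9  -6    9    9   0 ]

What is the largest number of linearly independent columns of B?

2

Row reduce to echelon form.
R2 ← R2 − (15/7)·R1: [0, -156/7, 108/7, -36/7, 72/7]
R3 ← R3 + (9/7)·R1: [0, 39/7, -27/7, 9/7, -18/7]
R3 ← R3 + (1/4)·R2: [0, 0, 0, 0, 0]
Echelon form has 2 nonzero rows, so rank(B) = 2.
The rank gives the maximum number of linearly independent columns: 2.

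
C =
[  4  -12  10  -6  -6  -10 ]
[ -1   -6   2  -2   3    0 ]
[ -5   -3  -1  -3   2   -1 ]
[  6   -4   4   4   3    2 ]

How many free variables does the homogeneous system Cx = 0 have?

2

Row reduce to echelon form.
R2 ← R2 + (1/4)·R1: [0, -9, 9/2, -7/2, 3/2, -5/2]
R3 ← R3 + (5/4)·R1: [0, -18, 23/2, -21/2, -11/2, -27/2]
R4 ← R4 − (3/2)·R1: [0, 14, -11, 13, 12, 17]
R3 ← R3 − (2)·R2: [0, 0, 5/2, -7/2, -17/2, -17/2]
R4 ← R4 + (14/9)·R2: [0, 0, -4, 68/9, 43/3, 118/9]
R4 ← R4 + (8/5)·R3: [0, 0, 0, 88/45, 11/15, -22/45]
4 nonzero rows, so rank(C) = 4.
C has 6 columns; by rank–nullity, nullity = 6 − 4 = 2.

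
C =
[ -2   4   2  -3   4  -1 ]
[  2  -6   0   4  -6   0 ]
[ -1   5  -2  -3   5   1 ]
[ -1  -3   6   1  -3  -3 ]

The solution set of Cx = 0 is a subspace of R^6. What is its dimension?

4

Row reduce to echelon form.
R2 ← R2 + R1: [0, -2, 2, 1, -2, -1]
R3 ← R3 − (1/2)·R1: [0, 3, -3, -3/2, 3, 3/2]
R4 ← R4 − (1/2)·R1: [0, -5, 5, 5/2, -5, -5/2]
R3 ← R3 + (3/2)·R2: [0, 0, 0, 0, 0, 0]
R4 ← R4 − (5/2)·R2: [0, 0, 0, 0, 0, 0]
2 nonzero rows, so rank(C) = 2.
C has 6 columns; by rank–nullity, nullity = 6 − 2 = 4.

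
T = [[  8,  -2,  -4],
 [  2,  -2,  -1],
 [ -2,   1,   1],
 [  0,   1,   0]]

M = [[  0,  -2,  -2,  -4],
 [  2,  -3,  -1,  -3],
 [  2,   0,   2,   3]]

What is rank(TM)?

2

First compute TM:
[[-12, -10, -22, -38],
 [ -6,   2,  -4,  -5],
 [  4,   1,   5,   8],
 [  2,  -3,  -1,  -3]]
Now row reduce the product.
R2 ← R2 − (1/2)·R1: [0, 7, 7, 14]
R3 ← R3 + (1/3)·R1: [0, -7/3, -7/3, -14/3]
R4 ← R4 + (1/6)·R1: [0, -14/3, -14/3, -28/3]
R3 ← R3 + (1/3)·R2: [0, 0, 0, 0]
R4 ← R4 + (2/3)·R2: [0, 0, 0, 0]
2 nonzero rows, so rank(TM) = 2.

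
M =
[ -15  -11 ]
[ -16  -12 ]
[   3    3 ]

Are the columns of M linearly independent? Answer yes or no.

Row reduce M to echelon form.
R2 ← R2 − (16/15)·R1: [0, -4/15]
R3 ← R3 + (1/5)·R1: [0, 4/5]
R3 ← R3 + (3)·R2: [0, 0]
2 pivots among 2 columns.
Every column is a pivot column, so the columns are linearly independent.

yes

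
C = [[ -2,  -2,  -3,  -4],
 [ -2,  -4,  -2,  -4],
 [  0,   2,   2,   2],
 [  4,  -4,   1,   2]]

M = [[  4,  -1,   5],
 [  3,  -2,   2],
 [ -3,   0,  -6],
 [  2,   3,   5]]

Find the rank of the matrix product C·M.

First compute CM:
[[-13,  -6, -16],
 [-22,  -2, -26],
 [  4,   2,   2],
 [  5,  10,  16]]
Now row reduce the product.
R2 ← R2 − (22/13)·R1: [0, 106/13, 14/13]
R3 ← R3 + (4/13)·R1: [0, 2/13, -38/13]
R4 ← R4 + (5/13)·R1: [0, 100/13, 128/13]
R3 ← R3 − (1/53)·R2: [0, 0, -156/53]
R4 ← R4 − (50/53)·R2: [0, 0, 468/53]
R4 ← R4 + (3)·R3: [0, 0, 0]
3 nonzero rows, so rank(CM) = 3.

3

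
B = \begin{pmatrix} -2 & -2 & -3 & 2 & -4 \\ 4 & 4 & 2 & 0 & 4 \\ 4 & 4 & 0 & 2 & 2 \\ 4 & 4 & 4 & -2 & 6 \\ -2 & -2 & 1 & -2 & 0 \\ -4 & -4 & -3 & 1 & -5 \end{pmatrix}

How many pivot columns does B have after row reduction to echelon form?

Row reduce to echelon form.
R2 ← R2 + (2)·R1: [0, 0, -4, 4, -4]
R3 ← R3 + (2)·R1: [0, 0, -6, 6, -6]
R4 ← R4 + (2)·R1: [0, 0, -2, 2, -2]
R5 ← R5 − R1: [0, 0, 4, -4, 4]
R6 ← R6 − (2)·R1: [0, 0, 3, -3, 3]
R3 ← R3 − (3/2)·R2: [0, 0, 0, 0, 0]
R4 ← R4 − (1/2)·R2: [0, 0, 0, 0, 0]
R5 ← R5 + R2: [0, 0, 0, 0, 0]
R6 ← R6 + (3/4)·R2: [0, 0, 0, 0, 0]
Echelon form has 2 nonzero rows, so rank(B) = 2.
Each nonzero row contributes one pivot column: 2 pivot columns.

2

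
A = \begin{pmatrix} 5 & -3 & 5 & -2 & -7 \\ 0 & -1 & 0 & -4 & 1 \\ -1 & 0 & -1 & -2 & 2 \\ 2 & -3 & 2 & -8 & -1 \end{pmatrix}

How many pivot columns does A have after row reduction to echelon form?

2

Row reduce to echelon form.
R3 ← R3 + (1/5)·R1: [0, -3/5, 0, -12/5, 3/5]
R4 ← R4 − (2/5)·R1: [0, -9/5, 0, -36/5, 9/5]
R3 ← R3 − (3/5)·R2: [0, 0, 0, 0, 0]
R4 ← R4 − (9/5)·R2: [0, 0, 0, 0, 0]
Echelon form has 2 nonzero rows, so rank(A) = 2.
Each nonzero row contributes one pivot column: 2 pivot columns.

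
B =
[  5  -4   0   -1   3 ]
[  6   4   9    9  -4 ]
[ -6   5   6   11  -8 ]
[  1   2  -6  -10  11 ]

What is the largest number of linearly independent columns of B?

4

Row reduce to echelon form.
R2 ← R2 − (6/5)·R1: [0, 44/5, 9, 51/5, -38/5]
R3 ← R3 + (6/5)·R1: [0, 1/5, 6, 49/5, -22/5]
R4 ← R4 − (1/5)·R1: [0, 14/5, -6, -49/5, 52/5]
R3 ← R3 − (1/44)·R2: [0, 0, 255/44, 421/44, -93/22]
R4 ← R4 − (7/22)·R2: [0, 0, -195/22, -287/22, 141/11]
R4 ← R4 + (26/17)·R3: [0, 0, 0, 27/17, 108/17]
Echelon form has 4 nonzero rows, so rank(B) = 4.
The rank gives the maximum number of linearly independent columns: 4.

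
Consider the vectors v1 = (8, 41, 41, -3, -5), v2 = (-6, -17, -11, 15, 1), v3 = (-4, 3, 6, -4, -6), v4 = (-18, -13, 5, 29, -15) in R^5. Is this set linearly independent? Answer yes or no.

yes

Form the matrix with these vectors as rows and row reduce.
R2 ← R2 + (3/4)·R1: [0, 55/4, 79/4, 51/4, -11/4]
R3 ← R3 + (1/2)·R1: [0, 47/2, 53/2, -11/2, -17/2]
R4 ← R4 + (9/4)·R1: [0, 317/4, 389/4, 89/4, -105/4]
R3 ← R3 − (94/55)·R2: [0, 0, -399/55, -1501/55, -19/5]
R4 ← R4 − (317/55)·R2: [0, 0, -912/55, -2818/55, -52/5]
R4 ← R4 − (16/7)·R3: [0, 0, 0, 78/7, -12/7]
4 nonzero rows, so the 4 vectors span a space of dimension 4.
Since 4 = 4, the vectors are linearly independent.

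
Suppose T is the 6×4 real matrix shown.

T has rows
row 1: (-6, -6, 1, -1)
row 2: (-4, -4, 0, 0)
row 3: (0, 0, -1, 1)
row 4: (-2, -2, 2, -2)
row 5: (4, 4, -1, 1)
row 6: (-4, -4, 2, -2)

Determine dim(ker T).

2

Row reduce to echelon form.
R2 ← R2 − (2/3)·R1: [0, 0, -2/3, 2/3]
R4 ← R4 − (1/3)·R1: [0, 0, 5/3, -5/3]
R5 ← R5 + (2/3)·R1: [0, 0, -1/3, 1/3]
R6 ← R6 − (2/3)·R1: [0, 0, 4/3, -4/3]
R3 ← R3 − (3/2)·R2: [0, 0, 0, 0]
R4 ← R4 + (5/2)·R2: [0, 0, 0, 0]
R5 ← R5 − (1/2)·R2: [0, 0, 0, 0]
R6 ← R6 + (2)·R2: [0, 0, 0, 0]
2 nonzero rows, so rank(T) = 2.
T has 4 columns; by rank–nullity, nullity = 4 − 2 = 2.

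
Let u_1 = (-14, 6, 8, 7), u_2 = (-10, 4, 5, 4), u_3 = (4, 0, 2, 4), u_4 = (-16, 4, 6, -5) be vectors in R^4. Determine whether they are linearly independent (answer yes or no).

no

Form the matrix with these vectors as rows and row reduce.
R2 ← R2 − (5/7)·R1: [0, -2/7, -5/7, -1]
R3 ← R3 + (2/7)·R1: [0, 12/7, 30/7, 6]
R4 ← R4 − (8/7)·R1: [0, -20/7, -22/7, -13]
R3 ← R3 + (6)·R2: [0, 0, 0, 0]
R4 ← R4 − (10)·R2: [0, 0, 4, -3]
Swap R3 ↔ R4
3 nonzero rows, so the 4 vectors span a space of dimension 3.
Since 3 < 4, the vectors are linearly dependent.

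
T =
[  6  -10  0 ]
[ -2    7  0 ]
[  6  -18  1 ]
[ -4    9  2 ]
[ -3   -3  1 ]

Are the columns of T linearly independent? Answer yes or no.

Row reduce T to echelon form.
R2 ← R2 + (1/3)·R1: [0, 11/3, 0]
R3 ← R3 − R1: [0, -8, 1]
R4 ← R4 + (2/3)·R1: [0, 7/3, 2]
R5 ← R5 + (1/2)·R1: [0, -8, 1]
R3 ← R3 + (24/11)·R2: [0, 0, 1]
R4 ← R4 − (7/11)·R2: [0, 0, 2]
R5 ← R5 + (24/11)·R2: [0, 0, 1]
R4 ← R4 − (2)·R3: [0, 0, 0]
R5 ← R5 − R3: [0, 0, 0]
3 pivots among 3 columns.
Every column is a pivot column, so the columns are linearly independent.

yes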